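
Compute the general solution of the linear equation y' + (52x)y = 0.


P(x) = 52x ⇒ μ = e^(26x²).
Q(x) = 0 so μ y is constant: y = Ce^(-26x²).


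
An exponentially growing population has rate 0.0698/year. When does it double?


Exponential growth: P(t) = P₀ e^(0.0698t). Set P(t)/P₀ = 2: e^(0.0698t) = 2.
Solve: t = ln(2)/0.0698 ≈ 9.93 years.


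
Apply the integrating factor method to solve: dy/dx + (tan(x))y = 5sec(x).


P(x) = tan(x) ⇒ μ = e^(∫tan(x)dx) = sec(x).
(sec(x) y)' = 5sec²(x) ⇒ sec(x) y = 5tan(x) + C.
Multiply by cos(x): y = 5sin(x) + C·cos(x).


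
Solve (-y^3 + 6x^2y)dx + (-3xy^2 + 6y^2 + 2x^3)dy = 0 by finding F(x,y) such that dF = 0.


Check exactness: ∂M/∂y = -3y^2 + 6x^2 and ∂N/∂x = -3y^2 + 6x^2; equal, so the equation is exact.
Integrate M with respect to x (treating y as constant): ∫M dx = -xy^3 + 2x^3y + h(y).
Differentiate w.r.t. y and set equal to N: the x-dependent terms already match, leaving h'(y) = 6y^2. Integrate: h(y) = 2y^3.
So F(x,y) = -xy^3 + 2y^3 + 2x^3y.
General solution: -xy^3 + 2y^3 + 2x^3y = C.


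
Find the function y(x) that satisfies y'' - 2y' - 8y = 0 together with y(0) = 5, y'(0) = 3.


Characteristic roots of r² - 2r - 8 = 0 are 4, -2.
General solution y = c₁ e^(4x) + c₂ e^(-2x).
Apply y(0) = 5: c₁ + c₂ = 5. Apply y'(0) = 3: 4 c₁ - 2 c₂ = 3.
Solve: c₁ = 13/6, c₂ = 17/6.
Particular solution: y = (13/6)e^(4x) + (17/6)e^(-2x).


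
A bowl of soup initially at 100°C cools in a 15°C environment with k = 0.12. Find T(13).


Newton's law: dT/dt = -k(T - T_a) has solution T(t) = T_a + (T₀ - T_a)e^(-kt).
Plug in T_a = 15, T₀ = 100, k = 0.12, t = 13: T(13) = 15 + (85)e^(-1.56) ≈ 32.9°C.


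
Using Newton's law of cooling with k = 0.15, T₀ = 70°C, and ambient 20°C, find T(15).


Newton's law: dT/dt = -k(T - T_a) has solution T(t) = T_a + (T₀ - T_a)e^(-kt).
Plug in T_a = 20, T₀ = 70, k = 0.15, t = 15: T(15) = 20 + (50)e^(-2.25) ≈ 25.3°C.


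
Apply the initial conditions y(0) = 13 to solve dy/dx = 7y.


General solution of y' = 7y is y = Ce^(7x).
Apply y(0) = 13: C = 13.
Particular solution: y = 13e^(7x).


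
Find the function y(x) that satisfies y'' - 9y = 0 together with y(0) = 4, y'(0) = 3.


Characteristic roots of r² - 9 = 0 are 3, -3.
General solution y = c₁ e^(3x) + c₂ e^(-3x).
Apply y(0) = 4: c₁ + c₂ = 4. Apply y'(0) = 3: 3 c₁ - 3 c₂ = 3.
Solve: c₁ = 5/2, c₂ = 3/2.
Particular solution: y = (5/2)e^(3x) + (3/2)e^(-3x).


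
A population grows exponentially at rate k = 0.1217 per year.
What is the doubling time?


Exponential growth: P(t) = P₀ e^(0.1217t). Set P(t)/P₀ = 2: e^(0.1217t) = 2.
Solve: t = ln(2)/0.1217 ≈ 5.70 years.


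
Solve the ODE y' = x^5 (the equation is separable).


Integrate both sides with respect to x: y = ∫ x^5 dx = (1/6)x^6 + C.


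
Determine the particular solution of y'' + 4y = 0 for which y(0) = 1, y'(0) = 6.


Characteristic roots of r² + 4 = 0 are ±2i, so y = C₁cos(2x) + C₂sin(2x).
Apply y(0) = 1: C₁ = 1. Differentiate and apply y'(0) = 6: 2·C₂ = 6, so C₂ = 3.
Particular solution: y = cos(2x) + 3sin(2x).


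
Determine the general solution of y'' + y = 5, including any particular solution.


Homogeneous part: r² + 1 = 0 ⇒ r = ±1i, so y_h = C₁cos(x) + C₂sin(x).
Try constant y_p = A; plug in: 1A = 5 ⇒ A = 5.
General solution: y = C₁cos(x) + C₂sin(x) + 5.


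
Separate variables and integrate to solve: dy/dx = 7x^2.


Integrate both sides with respect to x: y = ∫ 7x^2 dx = (7/3)x^3 + C.


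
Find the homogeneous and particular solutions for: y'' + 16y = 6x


Homogeneous: r² + 16 = 0 ⇒ r = ±4i, y_h = C₁cos(4x) + C₂sin(4x).
Polynomial forcing; try y_p = Ax + B. Then y_p'' + 16 y_p = 16(Ax + B) = 6x, so B = 0 and A = 3/8.
General solution: y = C₁cos(4x) + C₂sin(4x) + (3/8)x.


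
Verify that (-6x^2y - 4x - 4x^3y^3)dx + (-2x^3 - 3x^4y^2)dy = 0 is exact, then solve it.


Check exactness: ∂M/∂y = -6x^2 - 12x^3y^2 and ∂N/∂x = -6x^2 - 12x^3y^2; equal, so the equation is exact.
Integrate M with respect to x (treating y as constant): ∫M dx = -2x^3y - 2x^2 - x^4y^3 + h(y).
Differentiate w.r.t. y and set equal to N: all terms match, so h'(y) = 0 and h is a constant absorbed into C.
General solution: -2x^3y - 2x^2 - x^4y^3 = C.


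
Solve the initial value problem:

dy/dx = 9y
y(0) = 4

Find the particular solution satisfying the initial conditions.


General solution of y' = 9y is y = Ce^(9x).
Apply y(0) = 4: C = 4.
Particular solution: y = 4e^(9x).


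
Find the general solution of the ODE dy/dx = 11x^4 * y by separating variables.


Separate variables: dy/y = 11x^4 dx.
Integrate: ln|y| = (11/5)x^5 + C₀.
Exponentiate: y = Ce^((11/5)x^5).


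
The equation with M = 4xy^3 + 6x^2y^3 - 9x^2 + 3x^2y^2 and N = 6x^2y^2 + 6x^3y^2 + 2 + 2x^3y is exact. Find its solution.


Check exactness: ∂M/∂y = 12xy^2 + 18x^2y^2 + 6x^2y and ∂N/∂x = 12xy^2 + 18x^2y^2 + 6x^2y; equal, so the equation is exact.
Integrate M with respect to x (treating y as constant): ∫M dx = 2x^2y^3 + 2x^3y^3 - 3x^3 + x^3y^2 + h(y).
Differentiate w.r.t. y and set equal to N: the x-dependent terms already match, leaving h'(y) = 2. Integrate: h(y) = 2y.
So F(x,y) = 2x^2y^3 + 2x^3y^3 + 2y - 3x^3 + x^3y^2.
General solution: 2x^2y^3 + 2x^3y^3 + 2y - 3x^3 + x^3y^2 = C.


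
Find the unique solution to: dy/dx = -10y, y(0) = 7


General solution of y' = -10y is y = Ce^(-10x).
Apply y(0) = 7: C = 7.
Particular solution: y = 7e^(-10x).


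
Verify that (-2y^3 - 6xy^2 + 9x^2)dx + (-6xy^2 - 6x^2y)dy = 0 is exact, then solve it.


Check exactness: ∂M/∂y = -6y^2 - 12xy and ∂N/∂x = -6y^2 - 12xy; equal, so the equation is exact.
Integrate M with respect to x (treating y as constant): ∫M dx = -2xy^3 - 3x^2y^2 + 3x^3 + h(y).
Differentiate w.r.t. y and set equal to N: all terms match, so h'(y) = 0 and h is a constant absorbed into C.
General solution: -2xy^3 - 3x^2y^2 + 3x^3 = C.


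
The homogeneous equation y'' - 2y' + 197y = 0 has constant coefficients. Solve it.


Characteristic equation: r² - 2r + 197 = 0.
Discriminant is negative; roots r = 1 ± 14i (complex conjugate pair).
General solution uses e^(α x)(C₁ cos(β x) + C₂ sin(β x)): y = e^(x)(C₁cos(14x) + C₂sin(14x)).


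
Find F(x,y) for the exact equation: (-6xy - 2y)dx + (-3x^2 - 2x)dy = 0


Check exactness: ∂M/∂y = -6x - 2 and ∂N/∂x = -6x - 2; equal, so the equation is exact.
Integrate M with respect to x (treating y as constant): ∫M dx = -3x^2y - 2xy + h(y).
Differentiate w.r.t. y and set equal to N: all terms match, so h'(y) = 0 and h is a constant absorbed into C.
General solution: -3x^2y - 2xy = C.


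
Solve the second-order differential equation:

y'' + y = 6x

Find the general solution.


Homogeneous: r² + 1 = 0 ⇒ r = ±1i, y_h = C₁cos(x) + C₂sin(x).
Polynomial forcing; try y_p = Ax + B. Then y_p'' + 1 y_p = 1(Ax + B) = 6x, so B = 0 and A = 6.
General solution: y = C₁cos(x) + C₂sin(x) + 6x.


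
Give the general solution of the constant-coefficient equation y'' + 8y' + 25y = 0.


Characteristic equation: r² + 8r + 25 = 0.
Discriminant is negative; roots r = -4 ± 3i (complex conjugate pair).
General solution uses e^(α x)(C₁ cos(β x) + C₂ sin(β x)): y = e^(-4x)(C₁cos(3x) + C₂sin(3x)).


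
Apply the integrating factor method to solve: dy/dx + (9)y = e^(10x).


P(x) = 9 ⇒ μ = e^(9x).
(μ y)' = e^(19x) ⇒ μ y = e^(19x)/19 + C.
Divide by μ: y = (1/19)e^(10x) + Ce^(-9x).


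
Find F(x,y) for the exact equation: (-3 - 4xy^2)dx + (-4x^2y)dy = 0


Check exactness: ∂M/∂y = -8xy and ∂N/∂x = -8xy; equal, so the equation is exact.
Integrate M with respect to x (treating y as constant): ∫M dx = -3x - 2x^2y^2 + h(y).
Differentiate w.r.t. y and set equal to N: all terms match, so h'(y) = 0 and h is a constant absorbed into C.
General solution: -3x - 2x^2y^2 = C.


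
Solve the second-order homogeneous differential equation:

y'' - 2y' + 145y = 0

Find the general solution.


Characteristic equation: r² - 2r + 145 = 0.
Discriminant is negative; roots r = 1 ± 12i (complex conjugate pair).
General solution uses e^(α x)(C₁ cos(β x) + C₂ sin(β x)): y = e^(x)(C₁cos(12x) + C₂sin(12x)).


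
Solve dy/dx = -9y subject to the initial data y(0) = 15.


General solution of y' = -9y is y = Ce^(-9x).
Apply y(0) = 15: C = 15.
Particular solution: y = 15e^(-9x).


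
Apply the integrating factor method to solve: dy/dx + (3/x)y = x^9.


P(x) = 3/x ⇒ μ = x^3.
(x^3 y)' = x^3·x^9 = x^12.
Integrate: x^3 y = x^13/(13) + C.
Solve for y: y = (1/13)x^10 + C/x^3.


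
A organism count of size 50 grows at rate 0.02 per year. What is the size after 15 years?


The ODE dP/dt = 0.02P has solution P(t) = P(0)e^(0.02t).
Substitute P(0) = 50 and t = 15: P(15) = 50 e^(0.30) ≈ 67.


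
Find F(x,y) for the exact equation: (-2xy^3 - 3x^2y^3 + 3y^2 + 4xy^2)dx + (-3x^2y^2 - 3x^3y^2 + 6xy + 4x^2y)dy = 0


Check exactness: ∂M/∂y = -6xy^2 - 9x^2y^2 + 6y + 8xy and ∂N/∂x = -6xy^2 - 9x^2y^2 + 6y + 8xy; equal, so the equation is exact.
Integrate M with respect to x (treating y as constant): ∫M dx = -x^2y^3 - x^3y^3 + 3xy^2 + 2x^2y^2 + h(y).
Differentiate w.r.t. y and set equal to N: all terms match, so h'(y) = 0 and h is a constant absorbed into C.
General solution: -x^2y^3 - x^3y^3 + 3xy^2 + 2x^2y^2 = C.


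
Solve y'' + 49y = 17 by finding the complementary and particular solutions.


Homogeneous part: r² + 49 = 0 ⇒ r = ±7i, so y_h = C₁cos(7x) + C₂sin(7x).
Try constant y_p = A; plug in: 49A = 17 ⇒ A = 17/49.
General solution: y = C₁cos(7x) + C₂sin(7x) + 17/49.


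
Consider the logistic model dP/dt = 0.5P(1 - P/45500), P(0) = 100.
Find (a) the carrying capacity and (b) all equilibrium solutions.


Logistic ODE dP/dt = 0.5P(1 - P/45500) has equilibria where dP/dt = 0, i.e. P = 0 or P = 45500.
The coefficient (1 - P/K) = 0 when P = K, identifying K = 45500 as the carrying capacity.
(a) K = 45500; (b) equilibria P = 0 and P = 45500.


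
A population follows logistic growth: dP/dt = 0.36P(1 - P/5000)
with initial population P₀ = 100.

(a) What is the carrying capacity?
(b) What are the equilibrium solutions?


Logistic ODE dP/dt = 0.36P(1 - P/5000) has equilibria where dP/dt = 0, i.e. P = 0 or P = 5000.
The coefficient (1 - P/K) = 0 when P = K, identifying K = 5000 as the carrying capacity.
(a) K = 5000; (b) equilibria P = 0 and P = 5000.


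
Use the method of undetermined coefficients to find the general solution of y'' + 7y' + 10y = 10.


Characteristic roots of r² + 7r + 10 = 0 are -5, -2.
y_h = C₁e^(-5x) + C₂e^(-2x).
Constant forcing; try y_p = A. Then 10A = 10 ⇒ A = 1.
General solution: y = C₁e^(-5x) + C₂e^(-2x) + 1.


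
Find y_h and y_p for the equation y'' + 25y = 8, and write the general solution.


Homogeneous part: r² + 25 = 0 ⇒ r = ±5i, so y_h = C₁cos(5x) + C₂sin(5x).
Try constant y_p = A; plug in: 25A = 8 ⇒ A = 8/25.
General solution: y = C₁cos(5x) + C₂sin(5x) + 8/25.


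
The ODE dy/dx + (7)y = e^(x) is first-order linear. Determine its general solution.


P(x) = 7 ⇒ μ = e^(7x).
(μ y)' = e^(8x) ⇒ μ y = e^(8x)/8 + C.
Divide by μ: y = (1/8)e^(x) + Ce^(-7x).


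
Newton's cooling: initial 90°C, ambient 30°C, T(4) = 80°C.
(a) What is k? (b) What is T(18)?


Newton's law: T(t) = T_a + (T₀ - T_a)e^(-kt).
(a) Use T(4) = 80: (80 - 30)/(90 - 30) = e^(-k·4), so k = -ln(0.833)/4 ≈ 0.0456.
(b) Apply k to t = 18: T(18) = 30 + (60)e^(-0.820) ≈ 56.4°C.


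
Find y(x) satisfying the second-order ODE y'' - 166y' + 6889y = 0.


Characteristic equation: r² - 166r + 6889 = 0, i.e. (r - 83)² = 0.
Repeated root r = 83; include an x factor for the second linearly independent solution.
General solution: y = (C₁ + C₂x)e^(83x).


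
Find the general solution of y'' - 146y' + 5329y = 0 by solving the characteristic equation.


Characteristic equation: r² - 146r + 5329 = 0, i.e. (r - 73)² = 0.
Repeated root r = 73; include an x factor for the second linearly independent solution.
General solution: y = (C₁ + C₂x)e^(73x).


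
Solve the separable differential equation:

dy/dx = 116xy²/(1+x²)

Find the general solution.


Separate: dy/y² = 116x/(1+x²) dx.
Integrate LHS: ∫ dy/y² = -1/y.
Integrate RHS via u = 1+x²: 58ln(1+x²) + C.
Result: -1/y = 58ln(1+x²) + C.


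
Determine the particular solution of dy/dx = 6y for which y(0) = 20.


General solution of y' = 6y is y = Ce^(6x).
Apply y(0) = 20: C = 20.
Particular solution: y = 20e^(6x).


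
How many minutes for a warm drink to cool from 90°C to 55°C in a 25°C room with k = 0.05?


From T(t) = T_a + (T₀ - T_a)e^(-kt), set T(t) = 55:
(55 - 25) / (90 - 25) = e^(-0.05t), so t = -ln(0.462)/0.05 ≈ 15.5 minutes.


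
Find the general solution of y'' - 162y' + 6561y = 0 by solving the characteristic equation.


Characteristic equation: r² - 162r + 6561 = 0, i.e. (r - 81)² = 0.
Repeated root r = 81; include an x factor for the second linearly independent solution.
General solution: y = (C₁ + C₂x)e^(81x).


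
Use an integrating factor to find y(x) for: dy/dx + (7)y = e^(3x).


P(x) = 7 ⇒ μ = e^(7x).
(μ y)' = e^(10x) ⇒ μ y = e^(10x)/10 + C.
Divide by μ: y = (1/10)e^(3x) + Ce^(-7x).


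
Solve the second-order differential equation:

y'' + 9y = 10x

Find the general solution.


Homogeneous: r² + 9 = 0 ⇒ r = ±3i, y_h = C₁cos(3x) + C₂sin(3x).
Polynomial forcing; try y_p = Ax + B. Then y_p'' + 9 y_p = 9(Ax + B) = 10x, so B = 0 and A = 10/9.
General solution: y = C₁cos(3x) + C₂sin(3x) + (10/9)x.


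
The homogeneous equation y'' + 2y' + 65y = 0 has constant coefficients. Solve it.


Characteristic equation: r² + 2r + 65 = 0.
Discriminant is negative; roots r = -1 ± 8i (complex conjugate pair).
General solution uses e^(α x)(C₁ cos(β x) + C₂ sin(β x)): y = e^(-x)(C₁cos(8x) + C₂sin(8x)).


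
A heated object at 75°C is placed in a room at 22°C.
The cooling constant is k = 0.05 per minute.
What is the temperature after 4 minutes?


Newton's law: dT/dt = -k(T - T_a) has solution T(t) = T_a + (T₀ - T_a)e^(-kt).
Plug in T_a = 22, T₀ = 75, k = 0.05, t = 4: T(4) = 22 + (53)e^(-0.20) ≈ 65.4°C.


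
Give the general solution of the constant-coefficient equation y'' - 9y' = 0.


Characteristic equation: r² - 9r = 0.
Factor: (r - 0)(r - 9) = 0 ⇒ r = 0, 9 (distinct real).
General solution: y = C₁ + C₂e^(9x).


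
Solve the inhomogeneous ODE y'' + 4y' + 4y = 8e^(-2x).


Characteristic polynomial (r + 2)² = 0; repeated root r = -2.
y_h = (C₁ + C₂x)e^(-2x). Forcing matches the repeated root (resonance), so try y_p = Ax² e^(-2x).
Substitute and solve for A: 2A = 8, so A = 4.
General solution: y = (C₁ + C₂x + 4x²)e^(-2x).


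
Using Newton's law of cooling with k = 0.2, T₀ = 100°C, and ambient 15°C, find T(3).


Newton's law: dT/dt = -k(T - T_a) has solution T(t) = T_a + (T₀ - T_a)e^(-kt).
Plug in T_a = 15, T₀ = 100, k = 0.2, t = 3: T(3) = 15 + (85)e^(-0.60) ≈ 61.6°C.


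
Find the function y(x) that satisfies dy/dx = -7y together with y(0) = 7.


General solution of y' = -7y is y = Ce^(-7x).
Apply y(0) = 7: C = 7.
Particular solution: y = 7e^(-7x).


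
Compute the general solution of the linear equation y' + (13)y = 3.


P(x) = 13, Q(x) = 3; integrating factor μ = e^(13x).
(μ y)' = 3e^(13x) ⇒ μ y = (3/13)e^(13x) + C.
Divide by μ: y = 3/13 + Ce^(-13x).


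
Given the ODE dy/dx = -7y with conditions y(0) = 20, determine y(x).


General solution of y' = -7y is y = Ce^(-7x).
Apply y(0) = 20: C = 20.
Particular solution: y = 20e^(-7x).


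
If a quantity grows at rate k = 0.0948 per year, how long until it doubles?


Exponential growth: P(t) = P₀ e^(0.0948t). Set P(t)/P₀ = 2: e^(0.0948t) = 2.
Solve: t = ln(2)/0.0948 ≈ 7.31 years.


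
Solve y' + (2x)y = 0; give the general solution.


P(x) = 2x ⇒ μ = e^(x²).
Q(x) = 0 so μ y is constant: y = Ce^(-x²).


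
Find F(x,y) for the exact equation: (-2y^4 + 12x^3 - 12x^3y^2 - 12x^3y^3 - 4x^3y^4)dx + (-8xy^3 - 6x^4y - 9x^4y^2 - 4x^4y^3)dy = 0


Check exactness: ∂M/∂y = -8y^3 - 24x^3y - 36x^3y^2 - 16x^3y^3 and ∂N/∂x = -8y^3 - 24x^3y - 36x^3y^2 - 16x^3y^3; equal, so the equation is exact.
Integrate M with respect to x (treating y as constant): ∫M dx = -2xy^4 + 3x^4 - 3x^4y^2 - 3x^4y^3 - x^4y^4 + h(y).
Differentiate w.r.t. y and set equal to N: all terms match, so h'(y) = 0 and h is a constant absorbed into C.
General solution: -2xy^4 + 3x^4 - 3x^4y^2 - 3x^4y^3 - x^4y^4 = C.


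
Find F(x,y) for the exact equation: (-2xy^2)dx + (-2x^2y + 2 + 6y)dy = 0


Check exactness: ∂M/∂y = -4xy and ∂N/∂x = -4xy; equal, so the equation is exact.
Integrate M with respect to x (treating y as constant): ∫M dx = -x^2y^2 + h(y).
Differentiate w.r.t. y and set equal to N: the x-dependent terms already match, leaving h'(y) = 2 + 6y. Integrate: h(y) = 2y + 3y^2.
So F(x,y) = -x^2y^2 + 2y + 3y^2.
General solution: -x^2y^2 + 2y + 3y^2 = C.


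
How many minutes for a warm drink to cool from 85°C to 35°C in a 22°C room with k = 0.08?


From T(t) = T_a + (T₀ - T_a)e^(-kt), set T(t) = 35:
(35 - 22) / (85 - 22) = e^(-0.08t), so t = -ln(0.206)/0.08 ≈ 19.7 minutes.


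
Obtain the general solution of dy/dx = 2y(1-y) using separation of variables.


Separate: dy/[y(1-y)] = 2 dx.
Partial fractions: 1/[y(1-y)] = 1/y + 1/(1-y).
Integrate: ln|y/(1-y)| = 2x + C₀.
Solve for y: y = 1/(1 + Ce^(-2x)).


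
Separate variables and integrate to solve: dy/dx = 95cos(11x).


g(y) = 1, so integrate directly: y = ∫ 95cos(11x) dx = (95/11)sin(11x) + C.


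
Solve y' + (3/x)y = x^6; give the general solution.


P(x) = 3/x ⇒ μ = x^3.
(x^3 y)' = x^9 ⇒ x^3 y = x^10/(10) + C.
Solve for y: y = (1/10)x^7 + C/x^3.


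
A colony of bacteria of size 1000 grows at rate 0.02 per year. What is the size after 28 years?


The ODE dP/dt = 0.02P has solution P(t) = P(0)e^(0.02t).
Substitute P(0) = 1000 and t = 28: P(28) = 1000 e^(0.56) ≈ 1751.


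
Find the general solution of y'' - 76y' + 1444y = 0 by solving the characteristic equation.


Characteristic equation: r² - 76r + 1444 = 0, i.e. (r - 38)² = 0.
Repeated root r = 38; include an x factor for the second linearly independent solution.
General solution: y = (C₁ + C₂x)e^(38x).


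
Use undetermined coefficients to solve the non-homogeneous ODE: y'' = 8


Characteristic polynomial (r - 0)² = 0; repeated root r = 0.
y_h = (C₁ + C₂x). Forcing matches the repeated root (resonance), so try y_p = Ax².
Substitute and solve for A: 2A = 8, so A = 4.
General solution: y = C₁ + C₂x + 4x².


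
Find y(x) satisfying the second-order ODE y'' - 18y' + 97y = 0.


Characteristic equation: r² - 18r + 97 = 0.
Discriminant is negative; roots r = 9 ± 4i (complex conjugate pair).
General solution uses e^(α x)(C₁ cos(β x) + C₂ sin(β x)): y = e^(9x)(C₁cos(4x) + C₂sin(4x)).


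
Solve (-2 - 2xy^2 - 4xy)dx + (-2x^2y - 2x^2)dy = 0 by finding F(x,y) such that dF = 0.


Check exactness: ∂M/∂y = -4xy - 4x and ∂N/∂x = -4xy - 4x; equal, so the equation is exact.
Integrate M with respect to x (treating y as constant): ∫M dx = -2x - x^2y^2 - 2x^2y + h(y).
Differentiate w.r.t. y and set equal to N: all terms match, so h'(y) = 0 and h is a constant absorbed into C.
General solution: -2x - x^2y^2 - 2x^2y = C.


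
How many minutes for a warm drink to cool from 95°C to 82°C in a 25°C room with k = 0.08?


From T(t) = T_a + (T₀ - T_a)e^(-kt), set T(t) = 82:
(82 - 25) / (95 - 25) = e^(-0.08t), so t = -ln(0.814)/0.08 ≈ 2.6 minutes.


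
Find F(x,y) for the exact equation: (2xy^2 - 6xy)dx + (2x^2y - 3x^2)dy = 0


Check exactness: ∂M/∂y = 4xy - 6x and ∂N/∂x = 4xy - 6x; equal, so the equation is exact.
Integrate M with respect to x (treating y as constant): ∫M dx = x^2y^2 - 3x^2y + h(y).
Differentiate w.r.t. y and set equal to N: all terms match, so h'(y) = 0 and h is a constant absorbed into C.
General solution: x^2y^2 - 3x^2y = C.


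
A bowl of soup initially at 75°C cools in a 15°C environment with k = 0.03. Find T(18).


Newton's law: dT/dt = -k(T - T_a) has solution T(t) = T_a + (T₀ - T_a)e^(-kt).
Plug in T_a = 15, T₀ = 75, k = 0.03, t = 18: T(18) = 15 + (60)e^(-0.54) ≈ 50.0°C.


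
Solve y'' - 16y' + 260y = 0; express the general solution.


Characteristic equation: r² - 16r + 260 = 0.
Discriminant is negative; roots r = 8 ± 14i (complex conjugate pair).
General solution uses e^(α x)(C₁ cos(β x) + C₂ sin(β x)): y = e^(8x)(C₁cos(14x) + C₂sin(14x)).


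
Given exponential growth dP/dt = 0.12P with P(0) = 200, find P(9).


The ODE dP/dt = 0.12P has solution P(t) = P(0)e^(0.12t).
Substitute P(0) = 200 and t = 9: P(9) = 200 e^(1.08) ≈ 589.


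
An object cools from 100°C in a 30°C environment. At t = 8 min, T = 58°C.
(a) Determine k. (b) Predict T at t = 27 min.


Newton's law: T(t) = T_a + (T₀ - T_a)e^(-kt).
(a) Use T(8) = 58: (58 - 30)/(100 - 30) = e^(-k·8), so k = -ln(0.400)/8 ≈ 0.1145.
(b) Apply k to t = 27: T(27) = 30 + (70)e^(-3.092) ≈ 33.2°C.


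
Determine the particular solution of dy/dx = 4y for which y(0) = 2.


General solution of y' = 4y is y = Ce^(4x).
Apply y(0) = 2: C = 2.
Particular solution: y = 2e^(4x).


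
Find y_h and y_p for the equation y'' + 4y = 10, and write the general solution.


Homogeneous part: r² + 4 = 0 ⇒ r = ±2i, so y_h = C₁cos(2x) + C₂sin(2x).
Try constant y_p = A; plug in: 4A = 10 ⇒ A = 5/2.
General solution: y = C₁cos(2x) + C₂sin(2x) + 5/2.


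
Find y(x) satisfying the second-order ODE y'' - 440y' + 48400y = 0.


Characteristic equation: r² - 440r + 48400 = 0, i.e. (r - 220)² = 0.
Repeated root r = 220; include an x factor for the second linearly independent solution.
General solution: y = (C₁ + C₂x)e^(220x).


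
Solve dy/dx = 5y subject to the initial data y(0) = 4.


General solution of y' = 5y is y = Ce^(5x).
Apply y(0) = 4: C = 4.
Particular solution: y = 4e^(5x).


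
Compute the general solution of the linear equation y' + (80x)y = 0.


P(x) = 80x ⇒ μ = e^(40x²).
Q(x) = 0 so μ y is constant: y = Ce^(-40x²).


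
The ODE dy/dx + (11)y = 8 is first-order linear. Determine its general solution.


P(x) = 11, Q(x) = 8; integrating factor μ = e^(11x).
(μ y)' = 8e^(11x) ⇒ μ y = (8/11)e^(11x) + C.
Divide by μ: y = 8/11 + Ce^(-11x).


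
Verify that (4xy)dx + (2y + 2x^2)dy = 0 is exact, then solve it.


Check exactness: ∂M/∂y = 4x and ∂N/∂x = 4x; equal, so the equation is exact.
Integrate M with respect to x (treating y as constant): ∫M dx = 2x^2y + h(y).
Differentiate w.r.t. y and set equal to N: the x-dependent terms already match, leaving h'(y) = 2y. Integrate: h(y) = y^2.
So F(x,y) = y^2 + 2x^2y.
General solution: y^2 + 2x^2y = C.


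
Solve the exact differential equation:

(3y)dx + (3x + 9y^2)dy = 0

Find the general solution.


Check exactness: ∂M/∂y = 3 and ∂N/∂x = 3; equal, so the equation is exact.
Integrate M with respect to x (treating y as constant): ∫M dx = 3xy + h(y).
Differentiate w.r.t. y and set equal to N: the x-dependent terms already match, leaving h'(y) = 9y^2. Integrate: h(y) = 3y^3.
So F(x,y) = 3xy + 3y^3.
General solution: 3xy + 3y^3 = C.


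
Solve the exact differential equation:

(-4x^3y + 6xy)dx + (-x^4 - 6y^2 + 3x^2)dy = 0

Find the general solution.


Check exactness: ∂M/∂y = -4x^3 + 6x and ∂N/∂x = -4x^3 + 6x; equal, so the equation is exact.
Integrate M with respect to x (treating y as constant): ∫M dx = -x^4y + 3x^2y + h(y).
Differentiate w.r.t. y and set equal to N: the x-dependent terms already match, leaving h'(y) = -6y^2. Integrate: h(y) = -2y^3.
So F(x,y) = -x^4y - 2y^3 + 3x^2y.
General solution: -x^4y - 2y^3 + 3x^2y = C.


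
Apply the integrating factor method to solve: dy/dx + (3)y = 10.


P(x) = 3, Q(x) = 10; integrating factor μ = e^(3x).
(μ y)' = 10e^(3x) ⇒ μ y = (10/3)e^(3x) + C.
Divide by μ: y = 10/3 + Ce^(-3x).


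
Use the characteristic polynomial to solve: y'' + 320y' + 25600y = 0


Characteristic equation: r² + 320r + 25600 = 0, i.e. (r + 160)² = 0.
Repeated root r = -160; include an x factor for the second linearly independent solution.
General solution: y = (C₁ + C₂x)e^(-160x).


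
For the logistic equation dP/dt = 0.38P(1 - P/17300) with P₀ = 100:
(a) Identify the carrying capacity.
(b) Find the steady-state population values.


Logistic ODE dP/dt = 0.38P(1 - P/17300) has equilibria where dP/dt = 0, i.e. P = 0 or P = 17300.
The coefficient (1 - P/K) = 0 when P = K, identifying K = 17300 as the carrying capacity.
(a) K = 17300; (b) equilibria P = 0 and P = 17300.


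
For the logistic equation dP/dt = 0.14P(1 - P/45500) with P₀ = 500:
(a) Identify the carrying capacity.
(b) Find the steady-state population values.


Logistic ODE dP/dt = 0.14P(1 - P/45500) has equilibria where dP/dt = 0, i.e. P = 0 or P = 45500.
The coefficient (1 - P/K) = 0 when P = K, identifying K = 45500 as the carrying capacity.
(a) K = 45500; (b) equilibria P = 0 and P = 45500.


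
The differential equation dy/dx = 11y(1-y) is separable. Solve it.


Separate: dy/[y(1-y)] = 11 dx.
Partial fractions: 1/[y(1-y)] = 1/y + 1/(1-y).
Integrate: ln|y/(1-y)| = 11x + C₀.
Solve for y: y = 1/(1 + Ce^(-11x)).


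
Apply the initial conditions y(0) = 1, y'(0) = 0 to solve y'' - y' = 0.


Characteristic roots of r² - r = 0 are 0, 1.
General solution y = c₁ + c₂ e^(x).
Apply y(0) = 1: c₁ + c₂ = 1. Apply y'(0) = 0: 0 c₁ + 1 c₂ = 0.
Solve: c₁ = 1, c₂ = 0.
Particular solution: y = 1 + 0e^(x).


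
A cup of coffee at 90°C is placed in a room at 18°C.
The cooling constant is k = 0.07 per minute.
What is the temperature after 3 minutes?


Newton's law: dT/dt = -k(T - T_a) has solution T(t) = T_a + (T₀ - T_a)e^(-kt).
Plug in T_a = 18, T₀ = 90, k = 0.07, t = 3: T(3) = 18 + (72)e^(-0.21) ≈ 76.4°C.


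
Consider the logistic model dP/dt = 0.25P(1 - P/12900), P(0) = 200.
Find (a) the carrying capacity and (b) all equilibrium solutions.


Logistic ODE dP/dt = 0.25P(1 - P/12900) has equilibria where dP/dt = 0, i.e. P = 0 or P = 12900.
The coefficient (1 - P/K) = 0 when P = K, identifying K = 12900 as the carrying capacity.
(a) K = 12900; (b) equilibria P = 0 and P = 12900.


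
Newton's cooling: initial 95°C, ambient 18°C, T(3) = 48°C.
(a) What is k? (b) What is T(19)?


Newton's law: T(t) = T_a + (T₀ - T_a)e^(-kt).
(a) Use T(3) = 48: (48 - 18)/(95 - 18) = e^(-k·3), so k = -ln(0.390)/3 ≈ 0.3142.
(b) Apply k to t = 19: T(19) = 18 + (77)e^(-5.970) ≈ 18.2°C.


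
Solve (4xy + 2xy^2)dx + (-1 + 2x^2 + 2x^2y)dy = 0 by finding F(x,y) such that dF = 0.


Check exactness: ∂M/∂y = 4x + 4xy and ∂N/∂x = 4x + 4xy; equal, so the equation is exact.
Integrate M with respect to x (treating y as constant): ∫M dx = 2x^2y + x^2y^2 + h(y).
Differentiate w.r.t. y and set equal to N: the x-dependent terms already match, leaving h'(y) = -1. Integrate: h(y) = -y.
So F(x,y) = -y + 2x^2y + x^2y^2.
General solution: -y + 2x^2y + x^2y^2 = C.


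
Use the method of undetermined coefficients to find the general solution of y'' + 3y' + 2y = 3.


Characteristic roots of r² + 3r + 2 = 0 are -1, -2.
y_h = C₁e^(-x) + C₂e^(-2x).
Constant forcing; try y_p = A. Then 2A = 3 ⇒ A = 3/2.
General solution: y = C₁e^(-x) + C₂e^(-2x) + 3/2.


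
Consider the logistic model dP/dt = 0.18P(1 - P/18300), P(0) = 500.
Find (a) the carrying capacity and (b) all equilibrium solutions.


Logistic ODE dP/dt = 0.18P(1 - P/18300) has equilibria where dP/dt = 0, i.e. P = 0 or P = 18300.
The coefficient (1 - P/K) = 0 when P = K, identifying K = 18300 as the carrying capacity.
(a) K = 18300; (b) equilibria P = 0 and P = 18300.


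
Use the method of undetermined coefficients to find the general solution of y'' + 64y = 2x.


Homogeneous: r² + 64 = 0 ⇒ r = ±8i, y_h = C₁cos(8x) + C₂sin(8x).
Polynomial forcing; try y_p = Ax + B. Then y_p'' + 64 y_p = 64(Ax + B) = 2x, so B = 0 and A = 1/32.
General solution: y = C₁cos(8x) + C₂sin(8x) + (1/32)x.


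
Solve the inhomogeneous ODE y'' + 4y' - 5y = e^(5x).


Characteristic roots of r² + 4r - 5 = 0 are -5, 1.
y_h = C₁e^(-5x) + C₂e^(x).
Forcing exponent 5 is not a characteristic root; try y_p = Ae^(5x).
Substitute: A·(25 + (4)·5 + (-5)) = A·40 = 1, so A = 1/40.
General solution: y = C₁e^(-5x) + C₂e^(x) + (1/40)e^(5x).


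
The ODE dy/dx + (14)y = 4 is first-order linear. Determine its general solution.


P(x) = 14, Q(x) = 4; integrating factor μ = e^(14x).
(μ y)' = 4e^(14x) ⇒ μ y = (2/7)e^(14x) + C.
Divide by μ: y = 2/7 + Ce^(-14x).


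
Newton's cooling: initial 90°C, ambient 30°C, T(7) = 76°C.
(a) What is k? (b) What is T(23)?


Newton's law: T(t) = T_a + (T₀ - T_a)e^(-kt).
(a) Use T(7) = 76: (76 - 30)/(90 - 30) = e^(-k·7), so k = -ln(0.767)/7 ≈ 0.0380.
(b) Apply k to t = 23: T(23) = 30 + (60)e^(-0.873) ≈ 55.1°C.


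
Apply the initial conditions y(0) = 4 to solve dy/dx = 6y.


General solution of y' = 6y is y = Ce^(6x).
Apply y(0) = 4: C = 4.
Particular solution: y = 4e^(6x).


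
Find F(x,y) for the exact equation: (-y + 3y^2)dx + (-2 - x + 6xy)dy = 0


Check exactness: ∂M/∂y = -1 + 6y and ∂N/∂x = -1 + 6y; equal, so the equation is exact.
Integrate M with respect to x (treating y as constant): ∫M dx = -xy + 3xy^2 + h(y).
Differentiate w.r.t. y and set equal to N: the x-dependent terms already match, leaving h'(y) = -2. Integrate: h(y) = -2y.
So F(x,y) = -2y - xy + 3xy^2.
General solution: -2y - xy + 3xy^2 = C.


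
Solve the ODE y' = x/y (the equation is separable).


Separate variables: y dy = x dx.
Integrate both sides: y²/2 = (1/2)x^2 + C₀.
Multiply by 2: y² = x^2 + C.


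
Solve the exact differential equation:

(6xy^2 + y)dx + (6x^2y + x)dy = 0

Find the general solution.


Check exactness: ∂M/∂y = 12xy + 1 and ∂N/∂x = 12xy + 1; equal, so the equation is exact.
Integrate M with respect to x (treating y as constant): ∫M dx = 3x^2y^2 + xy + h(y).
Differentiate w.r.t. y and set equal to N: all terms match, so h'(y) = 0 and h is a constant absorbed into C.
General solution: 3x^2y^2 + xy = C.


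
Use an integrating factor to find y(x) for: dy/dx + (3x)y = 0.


P(x) = 3x ⇒ μ = e^((3/2)x²).
Q(x) = 0 so μ y is constant: y = Ce^(-(3/2)x²).


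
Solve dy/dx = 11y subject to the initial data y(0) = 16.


General solution of y' = 11y is y = Ce^(11x).
Apply y(0) = 16: C = 16.
Particular solution: y = 16e^(11x).


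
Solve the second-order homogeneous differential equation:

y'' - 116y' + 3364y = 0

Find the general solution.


Characteristic equation: r² - 116r + 3364 = 0, i.e. (r - 58)² = 0.
Repeated root r = 58; include an x factor for the second linearly independent solution.
General solution: y = (C₁ + C₂x)e^(58x).


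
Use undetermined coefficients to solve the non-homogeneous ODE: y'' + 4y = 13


Homogeneous part: r² + 4 = 0 ⇒ r = ±2i, so y_h = C₁cos(2x) + C₂sin(2x).
Try constant y_p = A; plug in: 4A = 13 ⇒ A = 13/4.
General solution: y = C₁cos(2x) + C₂sin(2x) + 13/4.


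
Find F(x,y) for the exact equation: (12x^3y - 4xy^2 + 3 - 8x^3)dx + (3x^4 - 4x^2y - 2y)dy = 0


Check exactness: ∂M/∂y = 12x^3 - 8xy and ∂N/∂x = 12x^3 - 8xy; equal, so the equation is exact.
Integrate M with respect to x (treating y as constant): ∫M dx = 3x^4y - 2x^2y^2 + 3x - 2x^4 + h(y).
Differentiate w.r.t. y and set equal to N: the x-dependent terms already match, leaving h'(y) = -2y. Integrate: h(y) = -y^2.
So F(x,y) = 3x^4y - 2x^2y^2 + 3x - y^2 - 2x^4.
General solution: 3x^4y - 2x^2y^2 + 3x - y^2 - 2x^4 = C.


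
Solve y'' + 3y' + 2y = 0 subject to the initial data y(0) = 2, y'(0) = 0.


Characteristic roots of r² + 3r + 2 = 0 are -2, -1.
General solution y = c₁ e^(-2x) + c₂ e^(-x).
Apply y(0) = 2: c₁ + c₂ = 2. Apply y'(0) = 0: -2 c₁ - 1 c₂ = 0.
Solve: c₁ = -2, c₂ = 4.
Particular solution: y = -2e^(-2x) + 4e^(-x).


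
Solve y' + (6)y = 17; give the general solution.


P(x) = 6, Q(x) = 17; integrating factor μ = e^(6x).
(μ y)' = 17e^(6x) ⇒ μ y = (17/6)e^(6x) + C.
Divide by μ: y = 17/6 + Ce^(-6x).


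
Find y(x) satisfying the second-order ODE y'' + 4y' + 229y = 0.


Characteristic equation: r² + 4r + 229 = 0.
Discriminant is negative; roots r = -2 ± 15i (complex conjugate pair).
General solution uses e^(α x)(C₁ cos(β x) + C₂ sin(β x)): y = e^(-2x)(C₁cos(15x) + C₂sin(15x)).


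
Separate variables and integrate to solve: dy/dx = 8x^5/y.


Separate variables: y dy = 8x^5 dx.
Integrate both sides: y²/2 = (4/3)x^6 + C₀.
Multiply by 2: y² = (8/3)x^6 + C.


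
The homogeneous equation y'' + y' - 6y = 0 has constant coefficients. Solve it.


Characteristic equation: r² + r - 6 = 0.
Factor: (r - 2)(r + 3) = 0 ⇒ r = 2, -3 (distinct real).
General solution: y = C₁e^(2x) + C₂e^(-3x).


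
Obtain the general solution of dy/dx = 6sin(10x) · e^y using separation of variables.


Separate: e^(-y) dy = 6sin(10x) dx.
Integrate: -e^(-y) = -(3/5)cos(10x) + C₀.
Rearrange: e^(-y) = (3/5)cos(10x) + C.


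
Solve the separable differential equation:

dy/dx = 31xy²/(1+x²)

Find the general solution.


Separate: dy/y² = 31x/(1+x²) dx.
Integrate LHS: ∫ dy/y² = -1/y.
Integrate RHS via u = 1+x²: (31/2)ln(1+x²) + C.
Result: -1/y = (31/2)ln(1+x²) + C.


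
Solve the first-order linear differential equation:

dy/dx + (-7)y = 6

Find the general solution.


P(x) = -7 ⇒ μ = e^(-7x).
(μ y)' = 6e^(-7x) ⇒ μ y = -(6/7)e^(-7x) + C.
Divide by μ: y = -6/7 + Ce^(7x).


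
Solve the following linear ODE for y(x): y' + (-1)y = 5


P(x) = -1 ⇒ μ = e^(-x).
(μ y)' = 5e^(-x) ⇒ μ y = -5e^(-x) + C.
Divide by μ: y = -5 + Ce^(x).


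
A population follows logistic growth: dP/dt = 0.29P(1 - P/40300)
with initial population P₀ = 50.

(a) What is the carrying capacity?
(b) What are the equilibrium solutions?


Logistic ODE dP/dt = 0.29P(1 - P/40300) has equilibria where dP/dt = 0, i.e. P = 0 or P = 40300.
The coefficient (1 - P/K) = 0 when P = K, identifying K = 40300 as the carrying capacity.
(a) K = 40300; (b) equilibria P = 0 and P = 40300.


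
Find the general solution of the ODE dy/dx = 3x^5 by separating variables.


Integrate both sides with respect to x: y = ∫ 3x^5 dx = (1/2)x^6 + C.


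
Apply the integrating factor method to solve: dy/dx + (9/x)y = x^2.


P(x) = 9/x ⇒ μ = x^9.
(x^9 y)' = x^9·x^2 = x^11.
Integrate: x^9 y = x^12/(12) + C.
Solve for y: y = (1/12)x^3 + C/x^9.


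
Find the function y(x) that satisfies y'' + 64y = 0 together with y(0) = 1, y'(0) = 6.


Characteristic roots of r² + 64 = 0 are ±8i, so y = C₁cos(8x) + C₂sin(8x).
Apply y(0) = 1: C₁ = 1. Differentiate and apply y'(0) = 6: 8·C₂ = 6, so C₂ = 3/4.
Particular solution: y = cos(8x) + (3/4)sin(8x).


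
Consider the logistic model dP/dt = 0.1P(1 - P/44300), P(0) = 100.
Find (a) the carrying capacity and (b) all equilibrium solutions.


Logistic ODE dP/dt = 0.1P(1 - P/44300) has equilibria where dP/dt = 0, i.e. P = 0 or P = 44300.
The coefficient (1 - P/K) = 0 when P = K, identifying K = 44300 as the carrying capacity.
(a) K = 44300; (b) equilibria P = 0 and P = 44300.


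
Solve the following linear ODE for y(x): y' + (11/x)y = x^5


P(x) = 11/x ⇒ μ = x^11.
(x^11 y)' = x^16 ⇒ x^11 y = x^17/(17) + C.
Solve for y: y = (1/17)x^6 + C/x^11.


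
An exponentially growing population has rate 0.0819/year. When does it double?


Exponential growth: P(t) = P₀ e^(0.0819t). Set P(t)/P₀ = 2: e^(0.0819t) = 2.
Solve: t = ln(2)/0.0819 ≈ 8.46 years.


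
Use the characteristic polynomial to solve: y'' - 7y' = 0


Characteristic equation: r² - 7r = 0.
Factor: (r - 0)(r - 7) = 0 ⇒ r = 0, 7 (distinct real).
General solution: y = C₁ + C₂e^(7x).


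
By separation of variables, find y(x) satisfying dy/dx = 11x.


Integrate both sides with respect to x: y = ∫ 11x dx = (11/2)x^2 + C.


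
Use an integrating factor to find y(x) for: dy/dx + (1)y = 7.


P(x) = 1, Q(x) = 7; integrating factor μ = e^(x).
(μ y)' = 7e^(x) ⇒ μ y = 7e^(x) + C.
Divide by μ: y = 7 + Ce^(-x).


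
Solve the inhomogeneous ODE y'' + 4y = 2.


Homogeneous part: r² + 4 = 0 ⇒ r = ±2i, so y_h = C₁cos(2x) + C₂sin(2x).
Try constant y_p = A; plug in: 4A = 2 ⇒ A = 1/2.
General solution: y = C₁cos(2x) + C₂sin(2x) + 1/2.


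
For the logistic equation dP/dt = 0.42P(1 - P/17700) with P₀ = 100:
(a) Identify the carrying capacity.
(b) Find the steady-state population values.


Logistic ODE dP/dt = 0.42P(1 - P/17700) has equilibria where dP/dt = 0, i.e. P = 0 or P = 17700.
The coefficient (1 - P/K) = 0 when P = K, identifying K = 17700 as the carrying capacity.
(a) K = 17700; (b) equilibria P = 0 and P = 17700.


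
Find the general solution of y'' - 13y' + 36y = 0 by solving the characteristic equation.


Characteristic equation: r² - 13r + 36 = 0.
Factor: (r - 9)(r - 4) = 0 ⇒ r = 9, 4 (distinct real).
General solution: y = C₁e^(9x) + C₂e^(4x).


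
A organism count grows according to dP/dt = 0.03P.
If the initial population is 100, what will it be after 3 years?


The ODE dP/dt = 0.03P has solution P(t) = P(0)e^(0.03t).
Substitute P(0) = 100 and t = 3: P(3) = 100 e^(0.09) ≈ 109.


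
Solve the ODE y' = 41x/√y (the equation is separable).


Separate: √y dy = 41x dx.
Integrate: (2/3)y^(3/2) = (41/2)x² + C.


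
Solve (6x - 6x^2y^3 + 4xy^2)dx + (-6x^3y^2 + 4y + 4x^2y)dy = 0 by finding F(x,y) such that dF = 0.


Check exactness: ∂M/∂y = -18x^2y^2 + 8xy and ∂N/∂x = -18x^2y^2 + 8xy; equal, so the equation is exact.
Integrate M with respect to x (treating y as constant): ∫M dx = 3x^2 - 2x^3y^3 + 2x^2y^2 + h(y).
Differentiate w.r.t. y and set equal to N: the x-dependent terms already match, leaving h'(y) = 4y. Integrate: h(y) = 2y^2.
So F(x,y) = 3x^2 - 2x^3y^3 + 2y^2 + 2x^2y^2.
General solution: 3x^2 - 2x^3y^3 + 2y^2 + 2x^2y^2 = C.


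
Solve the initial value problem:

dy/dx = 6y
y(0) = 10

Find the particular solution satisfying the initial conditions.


General solution of y' = 6y is y = Ce^(6x).
Apply y(0) = 10: C = 10.
Particular solution: y = 10e^(6x).


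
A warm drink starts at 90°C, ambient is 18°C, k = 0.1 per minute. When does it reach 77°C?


From T(t) = T_a + (T₀ - T_a)e^(-kt), set T(t) = 77:
(77 - 18) / (90 - 18) = e^(-0.1t), so t = -ln(0.819)/0.1 ≈ 2.0 minutes.


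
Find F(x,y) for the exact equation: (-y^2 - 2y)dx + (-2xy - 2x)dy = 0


Check exactness: ∂M/∂y = -2y - 2 and ∂N/∂x = -2y - 2; equal, so the equation is exact.
Integrate M with respect to x (treating y as constant): ∫M dx = -xy^2 - 2xy + h(y).
Differentiate w.r.t. y and set equal to N: all terms match, so h'(y) = 0 and h is a constant absorbed into C.
General solution: -xy^2 - 2xy = C.


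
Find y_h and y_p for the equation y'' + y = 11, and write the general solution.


Homogeneous part: r² + 1 = 0 ⇒ r = ±1i, so y_h = C₁cos(x) + C₂sin(x).
Try constant y_p = A; plug in: 1A = 11 ⇒ A = 11.
General solution: y = C₁cos(x) + C₂sin(x) + 11.


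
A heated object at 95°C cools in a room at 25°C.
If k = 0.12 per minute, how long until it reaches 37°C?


From T(t) = T_a + (T₀ - T_a)e^(-kt), set T(t) = 37:
(37 - 25) / (95 - 25) = e^(-0.12t), so t = -ln(0.171)/0.12 ≈ 14.7 minutes.


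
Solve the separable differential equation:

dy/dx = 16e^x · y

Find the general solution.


Separate variables: dy/y = 16e^x dx.
Integrate: ln|y| = 16e^x + C₀.
Exponentiate: y = Ce^(16e^x).
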